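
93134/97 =960 + 14/97=960.14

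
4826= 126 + 4700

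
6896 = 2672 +4224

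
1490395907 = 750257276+740138631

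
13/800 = 13/800 = 0.02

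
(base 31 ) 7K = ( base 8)355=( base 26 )93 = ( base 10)237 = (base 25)9C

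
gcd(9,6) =3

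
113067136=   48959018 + 64108118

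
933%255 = 168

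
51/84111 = 17/28037 = 0.00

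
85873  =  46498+39375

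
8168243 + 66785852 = 74954095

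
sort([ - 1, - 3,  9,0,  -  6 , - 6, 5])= [ - 6, - 6, -3, - 1, 0, 5,  9] 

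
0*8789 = 0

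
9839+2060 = 11899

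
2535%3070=2535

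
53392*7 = 373744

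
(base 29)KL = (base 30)k1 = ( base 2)1001011001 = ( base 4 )21121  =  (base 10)601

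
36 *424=15264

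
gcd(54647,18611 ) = 1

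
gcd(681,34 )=1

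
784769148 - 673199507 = 111569641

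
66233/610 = 66233/610 = 108.58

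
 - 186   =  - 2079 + 1893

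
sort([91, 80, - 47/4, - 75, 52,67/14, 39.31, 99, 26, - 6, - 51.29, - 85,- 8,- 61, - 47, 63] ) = [ - 85, - 75  , - 61, - 51.29, -47, - 47/4,-8, - 6, 67/14, 26, 39.31, 52, 63,80,91, 99]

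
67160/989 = 2920/43 = 67.91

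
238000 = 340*700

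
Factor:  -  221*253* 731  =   - 11^1 *13^1 * 17^2*23^1*43^1 = - 40872403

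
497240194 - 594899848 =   -  97659654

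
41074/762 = 53  +  344/381 = 53.90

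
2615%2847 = 2615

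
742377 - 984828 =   -  242451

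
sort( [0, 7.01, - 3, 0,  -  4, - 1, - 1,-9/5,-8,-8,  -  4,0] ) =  [-8, - 8, - 4, - 4, - 3, - 9/5, -1, - 1, 0, 0, 0, 7.01] 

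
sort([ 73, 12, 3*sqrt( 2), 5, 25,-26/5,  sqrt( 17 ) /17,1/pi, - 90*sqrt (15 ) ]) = [-90*sqrt(15),-26/5 , sqrt( 17)/17, 1/pi, 3 * sqrt( 2), 5,12 , 25,73]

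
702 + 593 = 1295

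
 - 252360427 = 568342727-820703154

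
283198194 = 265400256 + 17797938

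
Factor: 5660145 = 3^3 * 5^1*41927^1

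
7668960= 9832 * 780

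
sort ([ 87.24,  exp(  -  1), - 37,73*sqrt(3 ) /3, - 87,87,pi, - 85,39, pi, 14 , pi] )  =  [-87,  -  85, - 37,exp( - 1), pi , pi, pi,  14,39 , 73*sqrt(3 ) /3,  87,  87.24]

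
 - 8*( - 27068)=216544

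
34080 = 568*60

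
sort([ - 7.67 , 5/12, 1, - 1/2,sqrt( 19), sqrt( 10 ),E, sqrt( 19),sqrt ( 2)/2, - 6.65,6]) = [  -  7.67, - 6.65,-1/2,5/12,sqrt( 2)/2 , 1,  E,  sqrt( 10),sqrt (19),  sqrt( 19 ),  6 ] 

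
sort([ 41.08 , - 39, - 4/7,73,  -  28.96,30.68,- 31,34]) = [ - 39,  -  31, - 28.96, - 4/7, 30.68, 34,41.08,  73] 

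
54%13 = 2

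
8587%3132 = 2323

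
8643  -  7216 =1427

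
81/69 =1 + 4/23  =  1.17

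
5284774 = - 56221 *(-94)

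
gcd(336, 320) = 16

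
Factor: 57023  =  127^1*449^1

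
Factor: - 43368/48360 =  - 5^(-1 )*31^( - 1)*139^1 = - 139/155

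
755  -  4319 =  - 3564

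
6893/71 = 6893/71 = 97.08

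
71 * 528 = 37488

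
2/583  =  2/583 = 0.00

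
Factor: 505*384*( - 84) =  - 16289280 = -  2^9 * 3^2 * 5^1 * 7^1 * 101^1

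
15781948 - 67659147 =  - 51877199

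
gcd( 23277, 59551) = 1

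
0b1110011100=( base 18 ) 2f6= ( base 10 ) 924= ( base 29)12p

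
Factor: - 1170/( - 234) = 5 = 5^1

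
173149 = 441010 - 267861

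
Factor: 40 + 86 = 126 = 2^1*3^2*7^1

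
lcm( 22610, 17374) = 1650530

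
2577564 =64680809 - 62103245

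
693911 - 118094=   575817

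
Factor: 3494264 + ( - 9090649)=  - 5596385= - 5^1 * 859^1*1303^1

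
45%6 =3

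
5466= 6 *911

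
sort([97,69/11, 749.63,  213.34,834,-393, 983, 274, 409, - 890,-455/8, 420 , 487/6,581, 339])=[ - 890, - 393, - 455/8, 69/11, 487/6,97,213.34, 274, 339 , 409,420, 581, 749.63 , 834, 983] 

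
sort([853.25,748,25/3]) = [ 25/3,748,853.25]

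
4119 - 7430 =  - 3311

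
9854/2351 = 9854/2351 = 4.19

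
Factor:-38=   -  2^1*19^1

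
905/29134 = 905/29134 = 0.03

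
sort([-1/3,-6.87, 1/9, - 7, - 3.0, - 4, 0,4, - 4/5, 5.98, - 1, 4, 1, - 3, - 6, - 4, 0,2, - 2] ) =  [ - 7, - 6.87, - 6 ,- 4,-4,-3.0, - 3, - 2, - 1,  -  4/5,-1/3, 0 , 0 , 1/9,  1,2,4, 4, 5.98 ] 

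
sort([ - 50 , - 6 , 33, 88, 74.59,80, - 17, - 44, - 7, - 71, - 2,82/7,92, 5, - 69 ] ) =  [ - 71, - 69 , - 50, - 44, - 17, - 7, - 6, - 2,5, 82/7,33,  74.59, 80, 88, 92]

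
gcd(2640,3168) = 528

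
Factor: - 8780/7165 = -1756/1433 = - 2^2*439^1 * 1433^(-1) 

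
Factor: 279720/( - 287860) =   -  378/389 = - 2^1*3^3*7^1*389^ ( - 1 ) 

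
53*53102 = 2814406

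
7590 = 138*55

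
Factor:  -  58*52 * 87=  -  262392 = -2^3*3^1*13^1* 29^2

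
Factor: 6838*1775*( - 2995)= - 36351662750 = -2^1*5^3*13^1*71^1*263^1 *599^1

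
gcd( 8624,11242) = 154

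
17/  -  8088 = -1 + 8071/8088 = -0.00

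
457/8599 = 457/8599 = 0.05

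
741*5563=4122183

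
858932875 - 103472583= 755460292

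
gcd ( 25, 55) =5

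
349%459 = 349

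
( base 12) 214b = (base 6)24535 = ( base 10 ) 3659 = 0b111001001011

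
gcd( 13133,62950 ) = 1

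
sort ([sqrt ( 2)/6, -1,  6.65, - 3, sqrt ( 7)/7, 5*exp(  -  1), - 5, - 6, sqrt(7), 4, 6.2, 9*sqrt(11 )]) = [ - 6, - 5, - 3, - 1,sqrt(2 )/6, sqrt ( 7) /7, 5*exp ( -1),  sqrt( 7), 4,6.2, 6.65,  9 * sqrt ( 11)]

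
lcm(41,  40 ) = 1640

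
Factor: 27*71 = 3^3*71^1 = 1917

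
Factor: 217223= 217223^1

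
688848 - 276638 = 412210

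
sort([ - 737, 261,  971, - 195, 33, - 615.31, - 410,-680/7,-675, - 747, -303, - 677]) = [ - 747, - 737, - 677, - 675, - 615.31,  -  410, - 303, - 195, - 680/7,33, 261, 971]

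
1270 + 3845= 5115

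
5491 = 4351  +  1140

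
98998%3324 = 2602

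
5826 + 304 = 6130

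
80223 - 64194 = 16029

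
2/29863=2/29863 = 0.00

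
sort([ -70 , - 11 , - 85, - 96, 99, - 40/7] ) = [ - 96, - 85, - 70, - 11 , - 40/7, 99 ]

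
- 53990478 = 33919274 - 87909752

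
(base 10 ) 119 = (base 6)315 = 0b1110111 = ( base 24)4N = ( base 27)4B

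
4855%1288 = 991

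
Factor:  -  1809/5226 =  - 9/26=- 2^(-1)*3^2*13^( - 1)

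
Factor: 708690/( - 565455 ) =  - 2^1 * 11^( - 1) * 23^( - 1 )*149^( - 1 )*23623^1  =  - 47246/37697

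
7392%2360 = 312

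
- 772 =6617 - 7389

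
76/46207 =76/46207 = 0.00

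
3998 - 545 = 3453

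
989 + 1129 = 2118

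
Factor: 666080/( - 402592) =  - 905/547 = -5^1*181^1*547^(  -  1)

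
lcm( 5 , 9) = 45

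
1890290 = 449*4210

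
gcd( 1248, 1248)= 1248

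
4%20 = 4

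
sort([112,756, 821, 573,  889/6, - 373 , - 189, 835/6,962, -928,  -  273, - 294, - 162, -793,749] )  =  [ - 928, - 793, - 373, - 294,-273, - 189, - 162, 112, 835/6, 889/6, 573 , 749,  756, 821,  962]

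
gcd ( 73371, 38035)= 1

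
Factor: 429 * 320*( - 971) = -2^6 * 3^1*5^1 *11^1 *13^1*971^1= -133298880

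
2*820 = 1640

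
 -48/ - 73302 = 8/12217 =0.00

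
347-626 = -279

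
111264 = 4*27816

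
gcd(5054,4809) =7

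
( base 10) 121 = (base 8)171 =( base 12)A1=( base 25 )4l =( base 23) 56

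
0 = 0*926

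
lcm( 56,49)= 392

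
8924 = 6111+2813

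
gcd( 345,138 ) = 69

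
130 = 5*26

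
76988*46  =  3541448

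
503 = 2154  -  1651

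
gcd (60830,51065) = 35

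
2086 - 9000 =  - 6914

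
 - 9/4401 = - 1/489=- 0.00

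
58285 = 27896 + 30389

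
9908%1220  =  148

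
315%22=7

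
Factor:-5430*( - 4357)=2^1*3^1*5^1* 181^1*4357^1= 23658510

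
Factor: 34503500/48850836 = 3^(-1)*5^3*151^1*457^1 * 4070903^ (-1 ) = 8625875/12212709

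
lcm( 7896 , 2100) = 197400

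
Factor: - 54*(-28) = 1512 = 2^3*3^3*7^1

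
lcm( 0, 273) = 0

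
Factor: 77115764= 2^2*11^1*1752631^1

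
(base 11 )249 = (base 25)BK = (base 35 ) 8F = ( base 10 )295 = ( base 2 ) 100100111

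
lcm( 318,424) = 1272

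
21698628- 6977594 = 14721034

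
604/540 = 151/135 = 1.12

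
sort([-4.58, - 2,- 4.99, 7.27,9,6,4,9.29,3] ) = [ - 4.99,-4.58, - 2,3,  4, 6, 7.27, 9,9.29]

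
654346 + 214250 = 868596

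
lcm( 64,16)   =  64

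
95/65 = 1 + 6/13 = 1.46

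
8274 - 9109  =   -835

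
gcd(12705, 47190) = 1815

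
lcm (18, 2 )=18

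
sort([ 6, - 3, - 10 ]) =[ - 10, - 3,6] 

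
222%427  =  222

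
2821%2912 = 2821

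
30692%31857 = 30692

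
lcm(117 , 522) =6786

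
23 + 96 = 119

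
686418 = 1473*466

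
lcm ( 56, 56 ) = 56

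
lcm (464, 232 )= 464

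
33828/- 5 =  - 33828/5 = - 6765.60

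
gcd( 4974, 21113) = 1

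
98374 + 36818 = 135192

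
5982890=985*6074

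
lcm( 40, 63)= 2520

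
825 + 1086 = 1911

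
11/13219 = 11/13219 = 0.00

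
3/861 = 1/287=0.00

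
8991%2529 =1404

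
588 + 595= 1183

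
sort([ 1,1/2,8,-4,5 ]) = [  -  4,1/2,1, 5,8] 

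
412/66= 206/33 = 6.24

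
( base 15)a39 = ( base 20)5F4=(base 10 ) 2304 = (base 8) 4400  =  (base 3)10011100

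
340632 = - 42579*( - 8)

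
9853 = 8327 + 1526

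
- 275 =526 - 801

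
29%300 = 29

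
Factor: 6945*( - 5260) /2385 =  - 2435380/159= - 2^2*3^ (-1) * 5^1 * 53^(  -  1) * 263^1*463^1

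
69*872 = 60168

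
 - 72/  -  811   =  72/811= 0.09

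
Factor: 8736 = 2^5*3^1*7^1*13^1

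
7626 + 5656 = 13282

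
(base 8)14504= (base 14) 2500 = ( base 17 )1568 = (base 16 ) 1944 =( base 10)6468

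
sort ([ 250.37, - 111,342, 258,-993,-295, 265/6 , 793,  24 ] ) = [ - 993,-295, - 111, 24,265/6,250.37,  258, 342,793] 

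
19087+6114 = 25201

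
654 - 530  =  124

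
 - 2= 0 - 2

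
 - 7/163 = - 7/163  =  - 0.04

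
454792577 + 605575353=1060367930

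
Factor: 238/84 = 17/6 = 2^(-1 )*3^(-1) * 17^1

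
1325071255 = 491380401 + 833690854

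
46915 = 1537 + 45378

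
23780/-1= - 23780/1 = -23780.00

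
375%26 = 11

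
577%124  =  81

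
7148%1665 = 488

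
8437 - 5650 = 2787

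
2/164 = 1/82 = 0.01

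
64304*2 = 128608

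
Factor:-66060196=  - 2^2*2659^1*6211^1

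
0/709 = 0 = 0.00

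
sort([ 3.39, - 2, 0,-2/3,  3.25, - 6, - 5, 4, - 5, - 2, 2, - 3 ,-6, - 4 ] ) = [-6, -6 , - 5, - 5, - 4, - 3, -2, - 2, - 2/3,0, 2, 3.25, 3.39,4]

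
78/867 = 26/289 = 0.09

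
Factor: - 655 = - 5^1*131^1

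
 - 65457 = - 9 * 7273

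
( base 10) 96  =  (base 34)2s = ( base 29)39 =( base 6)240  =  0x60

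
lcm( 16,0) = 0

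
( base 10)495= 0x1ef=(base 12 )353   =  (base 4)13233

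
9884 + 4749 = 14633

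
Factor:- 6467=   -  29^1*223^1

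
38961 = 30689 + 8272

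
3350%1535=280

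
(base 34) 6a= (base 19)B5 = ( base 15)E4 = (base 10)214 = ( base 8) 326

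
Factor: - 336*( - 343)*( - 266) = -30655968=- 2^5*3^1*7^5*19^1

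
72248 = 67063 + 5185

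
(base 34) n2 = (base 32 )og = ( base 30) Q4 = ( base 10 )784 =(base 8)1420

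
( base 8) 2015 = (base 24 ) 1J5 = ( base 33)ve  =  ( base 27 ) 1BB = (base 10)1037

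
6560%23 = 5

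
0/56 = 0 = 0.00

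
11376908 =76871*148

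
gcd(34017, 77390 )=1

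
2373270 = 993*2390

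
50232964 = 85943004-35710040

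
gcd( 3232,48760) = 8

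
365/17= 21 + 8/17 = 21.47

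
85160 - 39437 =45723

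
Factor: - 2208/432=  - 46/9 = - 2^1*3^ ( - 2 )*23^1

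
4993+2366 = 7359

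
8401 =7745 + 656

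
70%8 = 6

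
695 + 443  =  1138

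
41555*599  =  24891445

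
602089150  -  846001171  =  -243912021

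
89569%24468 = 16165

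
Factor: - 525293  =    -  19^1 * 27647^1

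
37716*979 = 36923964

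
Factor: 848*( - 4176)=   -  2^8*3^2*29^1*53^1 = -  3541248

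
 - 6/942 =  - 1 + 156/157 = - 0.01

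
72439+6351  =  78790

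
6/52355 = 6/52355 = 0.00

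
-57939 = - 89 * 651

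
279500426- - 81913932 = 361414358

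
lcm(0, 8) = 0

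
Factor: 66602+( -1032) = 2^1*5^1*79^1*83^1 = 65570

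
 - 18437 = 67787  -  86224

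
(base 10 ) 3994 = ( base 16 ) F9A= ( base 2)111110011010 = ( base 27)5CP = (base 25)69j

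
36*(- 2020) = - 72720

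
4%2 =0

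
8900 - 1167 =7733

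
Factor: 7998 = 2^1 * 3^1*31^1 * 43^1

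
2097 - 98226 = - 96129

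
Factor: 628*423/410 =2^1*3^2*5^ ( -1 )*41^( - 1)*47^1 * 157^1= 132822/205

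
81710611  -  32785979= 48924632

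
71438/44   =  35719/22 = 1623.59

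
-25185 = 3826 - 29011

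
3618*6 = 21708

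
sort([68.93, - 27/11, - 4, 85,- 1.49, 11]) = [-4, - 27/11, - 1.49, 11, 68.93,85 ] 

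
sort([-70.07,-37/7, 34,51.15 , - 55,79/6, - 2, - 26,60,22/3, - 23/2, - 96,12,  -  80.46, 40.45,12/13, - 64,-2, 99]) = [  -  96,-80.46, - 70.07, - 64, - 55, - 26,-23/2,-37/7, - 2, - 2,12/13, 22/3,12,79/6,34,40.45  ,  51.15, 60, 99]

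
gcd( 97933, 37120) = 29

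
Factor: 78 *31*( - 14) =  - 2^2  *3^1*7^1*13^1 * 31^1 = - 33852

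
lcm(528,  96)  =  1056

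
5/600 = 1/120 = 0.01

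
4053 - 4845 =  - 792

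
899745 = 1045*861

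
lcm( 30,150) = 150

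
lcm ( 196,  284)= 13916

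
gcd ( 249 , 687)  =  3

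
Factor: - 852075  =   - 3^2*5^2 * 7^1 * 541^1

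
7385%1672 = 697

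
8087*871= 7043777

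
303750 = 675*450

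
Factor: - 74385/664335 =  - 7^( - 1 )*29^1*37^( - 1) = - 29/259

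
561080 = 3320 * 169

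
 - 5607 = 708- 6315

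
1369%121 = 38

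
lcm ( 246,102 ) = 4182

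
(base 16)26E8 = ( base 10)9960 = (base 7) 41016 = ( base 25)fna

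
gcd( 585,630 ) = 45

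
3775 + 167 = 3942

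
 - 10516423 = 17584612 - 28101035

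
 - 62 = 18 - 80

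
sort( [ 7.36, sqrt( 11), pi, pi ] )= [pi, pi, sqrt(11),7.36]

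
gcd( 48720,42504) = 168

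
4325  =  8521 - 4196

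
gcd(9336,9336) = 9336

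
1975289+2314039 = 4289328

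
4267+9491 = 13758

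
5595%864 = 411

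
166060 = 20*8303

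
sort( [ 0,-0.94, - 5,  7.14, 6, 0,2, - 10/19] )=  [ - 5, - 0.94, - 10/19, 0, 0,  2, 6,7.14] 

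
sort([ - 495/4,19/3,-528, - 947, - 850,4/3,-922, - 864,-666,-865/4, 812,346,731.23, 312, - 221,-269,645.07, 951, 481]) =[-947, - 922, - 864,  -  850,-666,-528 ,-269 , - 221,-865/4, - 495/4,4/3,19/3,312, 346, 481, 645.07 , 731.23, 812,  951]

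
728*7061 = 5140408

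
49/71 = 49/71 = 0.69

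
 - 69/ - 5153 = 69/5153 = 0.01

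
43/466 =43/466 = 0.09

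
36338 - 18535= 17803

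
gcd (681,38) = 1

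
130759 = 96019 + 34740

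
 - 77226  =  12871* (  -  6 ) 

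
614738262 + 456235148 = 1070973410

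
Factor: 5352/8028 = 2/3 = 2^1* 3^(-1)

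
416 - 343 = 73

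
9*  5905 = 53145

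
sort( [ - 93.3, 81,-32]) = [-93.3, - 32,81 ] 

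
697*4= 2788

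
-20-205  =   - 225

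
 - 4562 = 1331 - 5893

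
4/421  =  4/421 = 0.01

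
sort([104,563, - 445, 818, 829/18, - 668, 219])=[ - 668, - 445, 829/18, 104,219,563,818]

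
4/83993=4/83993 = 0.00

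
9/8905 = 9/8905 = 0.00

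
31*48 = 1488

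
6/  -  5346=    - 1/891 = - 0.00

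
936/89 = 936/89   =  10.52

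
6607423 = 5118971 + 1488452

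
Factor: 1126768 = 2^4 *70423^1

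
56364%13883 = 832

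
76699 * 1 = 76699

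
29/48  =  29/48=0.60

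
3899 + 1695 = 5594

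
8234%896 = 170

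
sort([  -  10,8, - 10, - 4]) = [ - 10, - 10,-4,  8]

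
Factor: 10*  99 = 2^1*3^2*5^1*11^1= 990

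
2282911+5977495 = 8260406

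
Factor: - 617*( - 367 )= 226439 = 367^1*617^1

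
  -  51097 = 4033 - 55130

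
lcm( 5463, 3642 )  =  10926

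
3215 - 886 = 2329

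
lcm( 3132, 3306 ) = 59508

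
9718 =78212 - 68494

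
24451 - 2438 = 22013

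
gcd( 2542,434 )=62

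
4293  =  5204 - 911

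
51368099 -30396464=20971635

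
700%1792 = 700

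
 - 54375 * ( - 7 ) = 380625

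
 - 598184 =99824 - 698008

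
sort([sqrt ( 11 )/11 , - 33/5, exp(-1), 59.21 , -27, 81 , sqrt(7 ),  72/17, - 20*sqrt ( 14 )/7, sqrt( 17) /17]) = [- 27,-20*sqrt(14)/7,- 33/5,sqrt(17)/17,  sqrt(11 ) /11,  exp( - 1), sqrt(7 ),72/17, 59.21, 81 ]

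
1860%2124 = 1860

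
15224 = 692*22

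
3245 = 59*55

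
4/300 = 1/75 = 0.01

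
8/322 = 4/161  =  0.02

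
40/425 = 8/85= 0.09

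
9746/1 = 9746 = 9746.00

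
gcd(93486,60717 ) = 3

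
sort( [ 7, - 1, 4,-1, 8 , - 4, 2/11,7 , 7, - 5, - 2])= [ - 5, - 4, - 2, - 1,-1,2/11,4, 7,7,  7,8 ] 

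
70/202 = 35/101 = 0.35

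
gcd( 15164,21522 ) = 34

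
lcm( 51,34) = 102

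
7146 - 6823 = 323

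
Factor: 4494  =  2^1*3^1*7^1*107^1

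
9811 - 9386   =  425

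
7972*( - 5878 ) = - 46859416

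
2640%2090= 550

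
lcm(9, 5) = 45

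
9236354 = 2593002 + 6643352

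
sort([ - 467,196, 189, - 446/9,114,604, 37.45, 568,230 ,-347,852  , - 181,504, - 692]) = [- 692, - 467,  -  347, - 181, - 446/9, 37.45,114, 189,196,230, 504 , 568, 604,852 ] 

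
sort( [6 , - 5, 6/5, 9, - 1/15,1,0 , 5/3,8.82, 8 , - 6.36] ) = [- 6.36, - 5, -1/15,0, 1,6/5,5/3 , 6, 8, 8.82, 9]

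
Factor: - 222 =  - 2^1*3^1*37^1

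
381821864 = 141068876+240752988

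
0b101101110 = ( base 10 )366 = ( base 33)b3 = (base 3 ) 111120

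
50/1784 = 25/892 = 0.03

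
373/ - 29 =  - 373/29 = - 12.86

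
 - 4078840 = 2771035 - 6849875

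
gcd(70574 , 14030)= 2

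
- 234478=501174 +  -735652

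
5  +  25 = 30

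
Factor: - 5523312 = - 2^4*3^1*23^1*5003^1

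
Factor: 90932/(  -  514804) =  - 127^1*719^ (  -  1) = -127/719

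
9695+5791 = 15486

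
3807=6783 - 2976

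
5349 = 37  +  5312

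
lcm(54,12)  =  108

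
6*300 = 1800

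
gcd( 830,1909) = 83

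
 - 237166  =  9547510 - 9784676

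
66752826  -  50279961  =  16472865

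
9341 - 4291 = 5050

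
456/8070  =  76/1345=   0.06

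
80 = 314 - 234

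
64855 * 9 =583695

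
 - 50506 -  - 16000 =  - 34506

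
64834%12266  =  3504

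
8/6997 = 8/6997 = 0.00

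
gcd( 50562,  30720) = 6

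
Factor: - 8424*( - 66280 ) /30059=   2^6 * 3^4* 5^1 * 13^1*1657^1*30059^( - 1 ) = 558342720/30059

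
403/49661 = 403/49661 = 0.01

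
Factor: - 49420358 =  - 2^1*13^1*83^1*22901^1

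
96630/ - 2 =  - 48315/1 = - 48315.00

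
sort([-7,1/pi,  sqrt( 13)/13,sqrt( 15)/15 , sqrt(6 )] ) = [ - 7,sqrt(15) /15,sqrt( 13)/13 , 1/pi,sqrt( 6 )] 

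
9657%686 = 53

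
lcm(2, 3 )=6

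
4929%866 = 599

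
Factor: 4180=2^2*5^1 * 11^1*19^1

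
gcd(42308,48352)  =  6044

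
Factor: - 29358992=-2^4*13^1*191^1 * 739^1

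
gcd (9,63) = 9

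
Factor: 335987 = 79^1 * 4253^1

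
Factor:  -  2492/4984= - 1/2 = - 2^( - 1)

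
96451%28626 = 10573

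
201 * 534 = 107334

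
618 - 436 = 182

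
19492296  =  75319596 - 55827300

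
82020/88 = 20505/22 = 932.05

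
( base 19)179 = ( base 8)767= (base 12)35b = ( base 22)10J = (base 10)503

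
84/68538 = 14/11423 = 0.00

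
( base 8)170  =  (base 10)120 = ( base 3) 11110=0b1111000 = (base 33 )3l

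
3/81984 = 1/27328 = 0.00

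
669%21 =18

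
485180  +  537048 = 1022228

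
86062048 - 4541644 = 81520404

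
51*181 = 9231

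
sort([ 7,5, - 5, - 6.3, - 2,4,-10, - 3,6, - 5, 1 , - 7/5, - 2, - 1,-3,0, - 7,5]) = [ - 10, - 7, - 6.3,-5, - 5, - 3 , - 3, - 2, - 2, - 7/5, - 1,  0,1,  4,  5,5, 6,7]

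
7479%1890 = 1809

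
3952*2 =7904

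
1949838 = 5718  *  341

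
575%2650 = 575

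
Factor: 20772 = 2^2*3^2*577^1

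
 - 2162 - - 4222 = 2060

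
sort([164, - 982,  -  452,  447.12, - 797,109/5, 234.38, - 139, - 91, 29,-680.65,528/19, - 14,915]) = [ - 982, - 797, - 680.65,  -  452, - 139, - 91, - 14,109/5,528/19,29,164,234.38,447.12, 915] 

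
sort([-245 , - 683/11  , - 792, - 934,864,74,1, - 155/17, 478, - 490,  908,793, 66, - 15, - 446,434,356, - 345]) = [ - 934,-792, - 490, - 446,-345, - 245, - 683/11, - 15, - 155/17,1,66, 74,356,434,478, 793, 864,908 ] 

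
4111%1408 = 1295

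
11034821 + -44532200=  - 33497379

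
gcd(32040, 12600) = 360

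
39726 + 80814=120540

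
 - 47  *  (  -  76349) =3588403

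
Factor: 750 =2^1*3^1*5^3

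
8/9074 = 4/4537 = 0.00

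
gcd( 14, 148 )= 2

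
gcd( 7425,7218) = 9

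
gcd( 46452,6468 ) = 588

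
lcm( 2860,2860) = 2860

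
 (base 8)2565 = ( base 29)1J5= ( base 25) 25m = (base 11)1060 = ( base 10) 1397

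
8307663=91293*91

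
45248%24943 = 20305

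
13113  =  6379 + 6734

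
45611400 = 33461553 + 12149847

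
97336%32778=31780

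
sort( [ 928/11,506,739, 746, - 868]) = [ - 868,928/11,506,739, 746]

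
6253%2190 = 1873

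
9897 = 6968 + 2929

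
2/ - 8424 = -1/4212 = -0.00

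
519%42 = 15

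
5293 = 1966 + 3327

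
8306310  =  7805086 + 501224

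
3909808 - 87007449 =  - 83097641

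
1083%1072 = 11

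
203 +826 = 1029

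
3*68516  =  205548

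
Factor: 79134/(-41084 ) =  -  39567/20542 = - 2^( - 1)*3^1*11^2*109^1*10271^( - 1 ) 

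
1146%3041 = 1146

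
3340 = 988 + 2352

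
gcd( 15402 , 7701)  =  7701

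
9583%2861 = 1000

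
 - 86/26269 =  -1 + 26183/26269= -  0.00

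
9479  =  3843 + 5636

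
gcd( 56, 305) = 1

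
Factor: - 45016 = -2^3*17^1*331^1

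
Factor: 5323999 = 107^1*49757^1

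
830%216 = 182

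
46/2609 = 46/2609 = 0.02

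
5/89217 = 5/89217 = 0.00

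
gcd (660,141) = 3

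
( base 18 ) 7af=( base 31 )2he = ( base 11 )193A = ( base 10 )2463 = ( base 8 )4637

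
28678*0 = 0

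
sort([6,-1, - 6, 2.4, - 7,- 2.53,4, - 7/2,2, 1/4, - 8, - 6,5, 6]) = [ -8,  -  7, - 6, - 6, - 7/2, - 2.53, - 1,1/4, 2, 2.4, 4, 5,6, 6]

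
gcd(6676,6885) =1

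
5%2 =1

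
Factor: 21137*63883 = 23^1 * 193^1*331^1*919^1 =1350294971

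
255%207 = 48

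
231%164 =67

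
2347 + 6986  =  9333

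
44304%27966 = 16338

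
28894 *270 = 7801380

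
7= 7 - 0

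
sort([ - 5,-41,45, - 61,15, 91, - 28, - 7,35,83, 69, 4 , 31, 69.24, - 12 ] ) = [ - 61, - 41, - 28, - 12, - 7,-5, 4 , 15, 31, 35, 45,69 , 69.24, 83, 91]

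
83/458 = 83/458 = 0.18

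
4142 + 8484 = 12626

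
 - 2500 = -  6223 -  - 3723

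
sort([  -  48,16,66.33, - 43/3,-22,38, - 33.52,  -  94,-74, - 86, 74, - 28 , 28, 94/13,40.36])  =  [ - 94, - 86, - 74, - 48,-33.52, - 28, - 22,- 43/3, 94/13, 16, 28 , 38,40.36 , 66.33,74 ] 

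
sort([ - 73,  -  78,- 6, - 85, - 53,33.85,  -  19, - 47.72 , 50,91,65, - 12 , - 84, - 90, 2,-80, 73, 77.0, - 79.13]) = [ - 90, - 85, - 84, - 80, - 79.13, - 78, - 73 , - 53, - 47.72,-19,-12, - 6, 2,33.85,  50,65 , 73,77.0,91]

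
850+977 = 1827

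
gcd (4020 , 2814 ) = 402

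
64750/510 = 126 + 49/51 = 126.96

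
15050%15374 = 15050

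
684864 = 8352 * 82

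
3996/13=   307 + 5/13 = 307.38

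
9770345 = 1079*9055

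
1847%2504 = 1847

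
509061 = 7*72723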